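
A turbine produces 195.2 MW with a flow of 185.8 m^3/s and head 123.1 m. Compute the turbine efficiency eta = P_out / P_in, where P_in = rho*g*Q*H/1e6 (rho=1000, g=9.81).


P_in = 1000 * 9.81 * 185.8 * 123.1 / 1e6 = 224.3741 MW
eta = 195.2 / 224.3741 = 0.8700


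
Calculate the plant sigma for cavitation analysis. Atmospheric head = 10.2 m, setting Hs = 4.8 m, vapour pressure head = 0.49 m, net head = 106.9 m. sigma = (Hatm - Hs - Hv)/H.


sigma = (10.2 - 4.8 - 0.49) / 106.9 = 0.0459


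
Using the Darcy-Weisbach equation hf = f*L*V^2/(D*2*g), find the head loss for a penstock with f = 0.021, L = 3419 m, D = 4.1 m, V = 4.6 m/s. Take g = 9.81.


hf = 0.021 * 3419 * 4.6^2 / (4.1 * 2 * 9.81) = 18.8865 m


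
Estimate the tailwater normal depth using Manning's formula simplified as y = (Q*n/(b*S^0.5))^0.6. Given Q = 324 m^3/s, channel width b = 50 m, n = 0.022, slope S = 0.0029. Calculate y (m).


y = (324 * 0.022 / (50 * 0.0029^0.5))^0.6 = 1.7934 m


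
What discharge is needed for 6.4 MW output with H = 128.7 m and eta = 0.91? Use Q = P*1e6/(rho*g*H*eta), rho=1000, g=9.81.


Q = 6.4 * 1e6 / (1000 * 9.81 * 128.7 * 0.91) = 5.5705 m^3/s


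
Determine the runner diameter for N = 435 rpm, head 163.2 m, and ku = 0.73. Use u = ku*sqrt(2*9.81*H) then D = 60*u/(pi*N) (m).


u = 0.73 * sqrt(2*9.81*163.2) = 41.3078 m/s
D = 60 * 41.3078 / (pi * 435) = 1.8136 m


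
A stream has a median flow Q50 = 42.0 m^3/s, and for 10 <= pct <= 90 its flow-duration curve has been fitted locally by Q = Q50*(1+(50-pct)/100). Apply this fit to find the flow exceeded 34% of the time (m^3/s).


Q = 42.0 * (1 + (50 - 34)/100) = 48.7200 m^3/s


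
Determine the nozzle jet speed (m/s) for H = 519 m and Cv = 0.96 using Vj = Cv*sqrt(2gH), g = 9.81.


Vj = 0.96 * sqrt(2*9.81*519) = 96.8734 m/s


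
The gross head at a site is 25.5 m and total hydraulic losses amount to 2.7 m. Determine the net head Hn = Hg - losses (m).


Hn = 25.5 - 2.7 = 22.8000 m


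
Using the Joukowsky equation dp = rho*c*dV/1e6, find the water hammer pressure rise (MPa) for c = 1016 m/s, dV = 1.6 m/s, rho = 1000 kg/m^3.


dp = 1000 * 1016 * 1.6 / 1e6 = 1.6256 MPa


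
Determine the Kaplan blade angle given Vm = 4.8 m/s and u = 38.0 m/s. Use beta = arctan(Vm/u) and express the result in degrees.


beta = arctan(4.8 / 38.0) = 7.1992 degrees


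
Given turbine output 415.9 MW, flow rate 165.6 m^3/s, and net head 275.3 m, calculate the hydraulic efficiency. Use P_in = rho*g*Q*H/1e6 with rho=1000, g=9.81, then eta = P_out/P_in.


P_in = 1000 * 9.81 * 165.6 * 275.3 / 1e6 = 447.2348 MW
eta = 415.9 / 447.2348 = 0.9299


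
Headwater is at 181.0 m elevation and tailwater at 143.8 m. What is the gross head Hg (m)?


Hg = 181.0 - 143.8 = 37.2000 m


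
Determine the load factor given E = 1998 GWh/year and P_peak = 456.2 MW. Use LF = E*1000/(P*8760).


LF = 1998 * 1000 / (456.2 * 8760) = 0.5000


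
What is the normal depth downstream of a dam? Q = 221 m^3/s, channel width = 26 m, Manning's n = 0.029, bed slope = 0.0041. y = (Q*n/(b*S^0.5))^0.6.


y = (221 * 0.029 / (26 * 0.0041^0.5))^0.6 = 2.2452 m


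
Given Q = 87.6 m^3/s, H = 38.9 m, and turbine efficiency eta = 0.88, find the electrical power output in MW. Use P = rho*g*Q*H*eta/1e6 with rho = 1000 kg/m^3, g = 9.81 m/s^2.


P = 1000 * 9.81 * 87.6 * 38.9 * 0.88 / 1e6 = 29.4175 MW


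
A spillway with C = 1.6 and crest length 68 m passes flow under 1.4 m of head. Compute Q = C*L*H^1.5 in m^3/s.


Q = 1.6 * 68 * 1.4^1.5 = 180.2275 m^3/s


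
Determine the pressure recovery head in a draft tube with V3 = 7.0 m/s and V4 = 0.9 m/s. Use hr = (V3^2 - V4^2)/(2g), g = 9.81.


hr = (7.0^2 - 0.9^2) / (2*9.81) = 2.4562 m


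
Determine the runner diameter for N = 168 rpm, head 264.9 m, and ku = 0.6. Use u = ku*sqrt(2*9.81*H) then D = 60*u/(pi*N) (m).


u = 0.6 * sqrt(2*9.81*264.9) = 43.2555 m/s
D = 60 * 43.2555 / (pi * 168) = 4.9174 m


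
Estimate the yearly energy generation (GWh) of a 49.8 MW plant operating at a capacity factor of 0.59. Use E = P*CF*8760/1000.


E = 49.8 * 0.59 * 8760 / 1000 = 257.3863 GWh


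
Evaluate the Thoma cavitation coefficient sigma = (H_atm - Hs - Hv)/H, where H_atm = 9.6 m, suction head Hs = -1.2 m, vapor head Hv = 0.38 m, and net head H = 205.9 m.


sigma = (9.6 - (-1.2) - 0.38) / 205.9 = 0.0506


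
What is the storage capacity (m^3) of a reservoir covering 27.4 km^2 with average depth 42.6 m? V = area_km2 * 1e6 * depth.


V = 27.4 * 1e6 * 42.6 = 1.1672e+09 m^3


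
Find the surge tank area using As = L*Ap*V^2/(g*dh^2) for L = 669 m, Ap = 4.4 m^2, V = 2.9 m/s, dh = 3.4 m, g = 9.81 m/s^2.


As = 669 * 4.4 * 2.9^2 / (9.81 * 3.4^2) = 218.2971 m^2


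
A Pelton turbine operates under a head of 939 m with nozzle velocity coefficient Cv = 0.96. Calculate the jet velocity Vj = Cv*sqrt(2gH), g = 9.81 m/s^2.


Vj = 0.96 * sqrt(2*9.81*939) = 130.3027 m/s


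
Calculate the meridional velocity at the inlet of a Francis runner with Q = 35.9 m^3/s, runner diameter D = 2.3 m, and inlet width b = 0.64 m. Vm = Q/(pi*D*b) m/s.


Vm = 35.9 / (pi * 2.3 * 0.64) = 7.7631 m/s


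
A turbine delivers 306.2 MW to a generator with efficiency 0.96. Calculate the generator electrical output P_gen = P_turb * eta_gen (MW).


P_gen = 306.2 * 0.96 = 293.9520 MW


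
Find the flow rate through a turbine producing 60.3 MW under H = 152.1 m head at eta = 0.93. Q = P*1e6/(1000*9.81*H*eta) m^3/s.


Q = 60.3 * 1e6 / (1000 * 9.81 * 152.1 * 0.93) = 43.4546 m^3/s


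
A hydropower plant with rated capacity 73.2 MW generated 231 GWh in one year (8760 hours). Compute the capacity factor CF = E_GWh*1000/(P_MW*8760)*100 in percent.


CF = 231 * 1000 / (73.2 * 8760) * 100 = 36.0244 %


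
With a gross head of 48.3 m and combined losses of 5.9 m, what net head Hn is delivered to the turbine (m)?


Hn = 48.3 - 5.9 = 42.4000 m


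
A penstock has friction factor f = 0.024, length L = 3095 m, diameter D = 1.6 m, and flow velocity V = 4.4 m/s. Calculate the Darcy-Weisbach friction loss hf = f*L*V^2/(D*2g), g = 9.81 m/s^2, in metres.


hf = 0.024 * 3095 * 4.4^2 / (1.6 * 2 * 9.81) = 45.8098 m


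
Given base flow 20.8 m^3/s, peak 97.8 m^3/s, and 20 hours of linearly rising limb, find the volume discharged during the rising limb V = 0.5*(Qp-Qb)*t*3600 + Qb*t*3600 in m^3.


V = 0.5*(97.8 - 20.8)*20*3600 + 20.8*20*3600 = 4.2696e+06 m^3


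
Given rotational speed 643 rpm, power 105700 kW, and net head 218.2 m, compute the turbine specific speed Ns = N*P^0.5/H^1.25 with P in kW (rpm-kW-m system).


Ns = 643 * 105700^0.5 / 218.2^1.25 = 249.2758


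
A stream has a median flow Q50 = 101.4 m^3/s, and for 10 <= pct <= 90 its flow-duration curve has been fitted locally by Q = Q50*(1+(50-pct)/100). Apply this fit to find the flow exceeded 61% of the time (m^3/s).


Q = 101.4 * (1 + (50 - 61)/100) = 90.2460 m^3/s


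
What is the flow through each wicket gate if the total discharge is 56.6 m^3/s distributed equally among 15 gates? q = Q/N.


q = 56.6 / 15 = 3.7733 m^3/s


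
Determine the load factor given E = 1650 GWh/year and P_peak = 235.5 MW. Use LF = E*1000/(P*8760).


LF = 1650 * 1000 / (235.5 * 8760) = 0.7998


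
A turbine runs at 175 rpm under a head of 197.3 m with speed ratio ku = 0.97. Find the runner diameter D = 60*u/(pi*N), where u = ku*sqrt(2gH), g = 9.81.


u = 0.97 * sqrt(2*9.81*197.3) = 60.3510 m/s
D = 60 * 60.3510 / (pi * 175) = 6.5864 m


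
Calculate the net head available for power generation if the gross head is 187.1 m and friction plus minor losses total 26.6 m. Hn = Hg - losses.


Hn = 187.1 - 26.6 = 160.5000 m


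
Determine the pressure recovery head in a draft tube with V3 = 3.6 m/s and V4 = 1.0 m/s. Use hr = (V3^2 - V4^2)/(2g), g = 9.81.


hr = (3.6^2 - 1.0^2) / (2*9.81) = 0.6096 m


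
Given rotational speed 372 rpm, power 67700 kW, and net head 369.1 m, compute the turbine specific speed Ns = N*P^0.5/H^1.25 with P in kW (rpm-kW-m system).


Ns = 372 * 67700^0.5 / 369.1^1.25 = 59.8284


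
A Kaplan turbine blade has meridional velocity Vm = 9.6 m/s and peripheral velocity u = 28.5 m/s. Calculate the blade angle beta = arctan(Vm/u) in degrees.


beta = arctan(9.6 / 28.5) = 18.6157 degrees


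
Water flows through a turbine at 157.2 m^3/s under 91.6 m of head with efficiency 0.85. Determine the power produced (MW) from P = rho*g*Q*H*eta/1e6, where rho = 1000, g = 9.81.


P = 1000 * 9.81 * 157.2 * 91.6 * 0.85 / 1e6 = 120.0704 MW


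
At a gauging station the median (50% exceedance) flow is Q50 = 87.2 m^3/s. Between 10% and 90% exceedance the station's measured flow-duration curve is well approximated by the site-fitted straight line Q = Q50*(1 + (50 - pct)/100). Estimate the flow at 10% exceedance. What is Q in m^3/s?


Q = 87.2 * (1 + (50 - 10)/100) = 122.0800 m^3/s


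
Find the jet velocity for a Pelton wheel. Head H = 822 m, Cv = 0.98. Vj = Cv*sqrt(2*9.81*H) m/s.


Vj = 0.98 * sqrt(2*9.81*822) = 124.4548 m/s


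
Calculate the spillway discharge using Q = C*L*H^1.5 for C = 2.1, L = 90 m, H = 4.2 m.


Q = 2.1 * 90 * 4.2^1.5 = 1626.8059 m^3/s


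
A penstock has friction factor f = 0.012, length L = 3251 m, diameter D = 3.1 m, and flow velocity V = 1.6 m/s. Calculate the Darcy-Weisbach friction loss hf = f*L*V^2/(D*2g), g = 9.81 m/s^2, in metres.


hf = 0.012 * 3251 * 1.6^2 / (3.1 * 2 * 9.81) = 1.6420 m


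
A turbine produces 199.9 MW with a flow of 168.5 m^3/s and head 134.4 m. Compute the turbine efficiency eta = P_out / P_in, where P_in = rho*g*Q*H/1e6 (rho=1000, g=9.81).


P_in = 1000 * 9.81 * 168.5 * 134.4 / 1e6 = 222.1612 MW
eta = 199.9 / 222.1612 = 0.8998


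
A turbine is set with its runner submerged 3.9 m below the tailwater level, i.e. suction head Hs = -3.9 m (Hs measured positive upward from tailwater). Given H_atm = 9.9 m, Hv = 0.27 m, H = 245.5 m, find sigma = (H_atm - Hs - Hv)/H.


sigma = (9.9 - (-3.9) - 0.27) / 245.5 = 0.0551


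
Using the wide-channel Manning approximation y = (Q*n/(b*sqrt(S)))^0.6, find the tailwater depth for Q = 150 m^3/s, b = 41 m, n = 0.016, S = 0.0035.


y = (150 * 0.016 / (41 * 0.0035^0.5))^0.6 = 0.9937 m


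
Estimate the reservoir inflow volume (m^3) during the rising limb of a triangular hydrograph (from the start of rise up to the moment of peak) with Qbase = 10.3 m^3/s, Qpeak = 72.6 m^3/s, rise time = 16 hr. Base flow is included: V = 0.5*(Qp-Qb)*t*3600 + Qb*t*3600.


V = 0.5*(72.6 - 10.3)*16*3600 + 10.3*16*3600 = 2.3875e+06 m^3


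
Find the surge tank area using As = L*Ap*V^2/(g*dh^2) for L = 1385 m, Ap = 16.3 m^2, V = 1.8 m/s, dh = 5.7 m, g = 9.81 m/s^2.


As = 1385 * 16.3 * 1.8^2 / (9.81 * 5.7^2) = 229.4899 m^2


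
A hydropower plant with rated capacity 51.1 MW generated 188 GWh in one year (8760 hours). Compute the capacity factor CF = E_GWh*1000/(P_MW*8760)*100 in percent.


CF = 188 * 1000 / (51.1 * 8760) * 100 = 41.9984 %


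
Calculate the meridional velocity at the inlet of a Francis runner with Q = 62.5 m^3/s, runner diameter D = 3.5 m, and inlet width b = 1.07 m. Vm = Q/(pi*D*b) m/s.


Vm = 62.5 / (pi * 3.5 * 1.07) = 5.3122 m/s


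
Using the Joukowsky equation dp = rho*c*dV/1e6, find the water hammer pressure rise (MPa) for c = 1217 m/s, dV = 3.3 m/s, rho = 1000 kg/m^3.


dp = 1000 * 1217 * 3.3 / 1e6 = 4.0161 MPa


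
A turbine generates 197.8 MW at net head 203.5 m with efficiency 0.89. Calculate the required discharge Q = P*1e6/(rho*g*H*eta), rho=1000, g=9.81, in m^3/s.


Q = 197.8 * 1e6 / (1000 * 9.81 * 203.5 * 0.89) = 111.3276 m^3/s


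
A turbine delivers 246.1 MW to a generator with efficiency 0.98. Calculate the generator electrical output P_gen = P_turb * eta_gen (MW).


P_gen = 246.1 * 0.98 = 241.1780 MW


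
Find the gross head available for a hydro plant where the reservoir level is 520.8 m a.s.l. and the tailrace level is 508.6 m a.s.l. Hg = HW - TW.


Hg = 520.8 - 508.6 = 12.2000 m


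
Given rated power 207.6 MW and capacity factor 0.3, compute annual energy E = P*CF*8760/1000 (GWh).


E = 207.6 * 0.3 * 8760 / 1000 = 545.5728 GWh


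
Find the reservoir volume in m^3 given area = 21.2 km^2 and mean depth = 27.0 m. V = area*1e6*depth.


V = 21.2 * 1e6 * 27.0 = 5.7240e+08 m^3


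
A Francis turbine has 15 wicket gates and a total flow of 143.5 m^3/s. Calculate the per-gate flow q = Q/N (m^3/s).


q = 143.5 / 15 = 9.5667 m^3/s


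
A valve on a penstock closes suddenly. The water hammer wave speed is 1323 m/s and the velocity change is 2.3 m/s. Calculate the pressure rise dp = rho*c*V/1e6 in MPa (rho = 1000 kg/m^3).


dp = 1000 * 1323 * 2.3 / 1e6 = 3.0429 MPa


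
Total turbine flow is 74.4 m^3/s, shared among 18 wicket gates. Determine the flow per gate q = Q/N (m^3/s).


q = 74.4 / 18 = 4.1333 m^3/s


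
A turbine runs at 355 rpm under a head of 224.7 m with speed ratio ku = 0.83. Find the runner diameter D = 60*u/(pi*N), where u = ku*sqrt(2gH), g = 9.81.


u = 0.83 * sqrt(2*9.81*224.7) = 55.1098 m/s
D = 60 * 55.1098 / (pi * 355) = 2.9648 m


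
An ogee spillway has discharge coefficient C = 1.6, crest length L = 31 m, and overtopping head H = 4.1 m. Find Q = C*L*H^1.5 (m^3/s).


Q = 1.6 * 31 * 4.1^1.5 = 411.7726 m^3/s


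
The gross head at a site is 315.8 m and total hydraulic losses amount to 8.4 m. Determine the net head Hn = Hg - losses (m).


Hn = 315.8 - 8.4 = 307.4000 m


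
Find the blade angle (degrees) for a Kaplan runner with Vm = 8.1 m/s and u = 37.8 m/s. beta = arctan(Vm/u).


beta = arctan(8.1 / 37.8) = 12.0948 degrees


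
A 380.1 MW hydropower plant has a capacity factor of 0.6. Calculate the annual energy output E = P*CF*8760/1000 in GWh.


E = 380.1 * 0.6 * 8760 / 1000 = 1997.8056 GWh


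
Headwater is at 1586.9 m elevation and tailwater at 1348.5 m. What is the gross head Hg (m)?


Hg = 1586.9 - 1348.5 = 238.4000 m


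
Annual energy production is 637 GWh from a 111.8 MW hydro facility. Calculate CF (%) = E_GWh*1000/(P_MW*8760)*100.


CF = 637 * 1000 / (111.8 * 8760) * 100 = 65.0419 %


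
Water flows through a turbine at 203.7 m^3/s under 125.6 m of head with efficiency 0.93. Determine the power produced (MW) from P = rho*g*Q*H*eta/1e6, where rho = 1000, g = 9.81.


P = 1000 * 9.81 * 203.7 * 125.6 * 0.93 / 1e6 = 233.4171 MW


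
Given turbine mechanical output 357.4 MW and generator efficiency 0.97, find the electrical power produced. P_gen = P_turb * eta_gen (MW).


P_gen = 357.4 * 0.97 = 346.6780 MW


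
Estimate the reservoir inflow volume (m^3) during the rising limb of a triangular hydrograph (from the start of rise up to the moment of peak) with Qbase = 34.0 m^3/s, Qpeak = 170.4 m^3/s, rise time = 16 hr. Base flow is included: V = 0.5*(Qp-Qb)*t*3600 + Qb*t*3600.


V = 0.5*(170.4 - 34.0)*16*3600 + 34.0*16*3600 = 5.8867e+06 m^3


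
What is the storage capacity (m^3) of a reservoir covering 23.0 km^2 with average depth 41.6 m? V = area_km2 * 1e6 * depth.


V = 23.0 * 1e6 * 41.6 = 9.5680e+08 m^3


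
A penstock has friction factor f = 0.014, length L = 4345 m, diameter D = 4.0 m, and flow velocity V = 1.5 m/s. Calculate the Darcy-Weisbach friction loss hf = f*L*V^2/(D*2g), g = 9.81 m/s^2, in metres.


hf = 0.014 * 4345 * 1.5^2 / (4.0 * 2 * 9.81) = 1.7440 m


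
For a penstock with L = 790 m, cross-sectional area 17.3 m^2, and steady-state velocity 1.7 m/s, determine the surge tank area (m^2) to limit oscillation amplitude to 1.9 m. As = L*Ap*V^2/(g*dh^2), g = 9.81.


As = 790 * 17.3 * 1.7^2 / (9.81 * 1.9^2) = 1115.3080 m^2


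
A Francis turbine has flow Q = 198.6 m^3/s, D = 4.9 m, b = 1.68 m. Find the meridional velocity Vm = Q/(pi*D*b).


Vm = 198.6 / (pi * 4.9 * 1.68) = 7.6793 m/s


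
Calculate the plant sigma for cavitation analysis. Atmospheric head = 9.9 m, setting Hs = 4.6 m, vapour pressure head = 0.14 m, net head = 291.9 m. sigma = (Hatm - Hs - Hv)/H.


sigma = (9.9 - 4.6 - 0.14) / 291.9 = 0.0177


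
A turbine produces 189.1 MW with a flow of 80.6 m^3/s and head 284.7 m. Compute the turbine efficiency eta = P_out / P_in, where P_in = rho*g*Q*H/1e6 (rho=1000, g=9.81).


P_in = 1000 * 9.81 * 80.6 * 284.7 / 1e6 = 225.1083 MW
eta = 189.1 / 225.1083 = 0.8400


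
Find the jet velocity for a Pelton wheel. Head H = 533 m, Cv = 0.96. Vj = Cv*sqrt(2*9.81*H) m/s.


Vj = 0.96 * sqrt(2*9.81*533) = 98.1713 m/s


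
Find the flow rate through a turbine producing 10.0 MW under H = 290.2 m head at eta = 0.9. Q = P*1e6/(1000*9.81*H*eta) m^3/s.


Q = 10.0 * 1e6 / (1000 * 9.81 * 290.2 * 0.9) = 3.9029 m^3/s


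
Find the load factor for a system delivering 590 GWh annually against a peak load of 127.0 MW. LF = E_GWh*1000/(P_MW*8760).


LF = 590 * 1000 / (127.0 * 8760) = 0.5303


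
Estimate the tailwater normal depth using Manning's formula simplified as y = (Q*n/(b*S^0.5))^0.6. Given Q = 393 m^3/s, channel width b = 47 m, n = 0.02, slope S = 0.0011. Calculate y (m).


y = (393 * 0.02 / (47 * 0.0011^0.5))^0.6 = 2.6398 m


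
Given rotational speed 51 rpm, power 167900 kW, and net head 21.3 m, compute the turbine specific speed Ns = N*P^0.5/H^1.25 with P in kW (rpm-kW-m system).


Ns = 51 * 167900^0.5 / 21.3^1.25 = 456.6895


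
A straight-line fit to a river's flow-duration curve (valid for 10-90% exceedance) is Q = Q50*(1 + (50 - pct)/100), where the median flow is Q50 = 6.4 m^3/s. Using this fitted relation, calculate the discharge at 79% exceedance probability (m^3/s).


Q = 6.4 * (1 + (50 - 79)/100) = 4.5440 m^3/s


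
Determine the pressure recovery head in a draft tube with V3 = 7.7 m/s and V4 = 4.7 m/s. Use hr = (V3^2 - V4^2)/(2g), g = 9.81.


hr = (7.7^2 - 4.7^2) / (2*9.81) = 1.8960 m


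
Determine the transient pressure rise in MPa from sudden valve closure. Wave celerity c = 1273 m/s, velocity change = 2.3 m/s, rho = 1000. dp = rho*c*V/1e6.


dp = 1000 * 1273 * 2.3 / 1e6 = 2.9279 MPa


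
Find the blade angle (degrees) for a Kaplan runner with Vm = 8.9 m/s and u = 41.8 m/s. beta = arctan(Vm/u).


beta = arctan(8.9 / 41.8) = 12.0198 degrees


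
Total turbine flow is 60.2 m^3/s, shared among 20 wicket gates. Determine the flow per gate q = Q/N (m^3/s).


q = 60.2 / 20 = 3.0100 m^3/s


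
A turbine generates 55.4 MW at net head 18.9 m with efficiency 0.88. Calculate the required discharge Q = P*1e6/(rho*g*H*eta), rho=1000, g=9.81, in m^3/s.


Q = 55.4 * 1e6 / (1000 * 9.81 * 18.9 * 0.88) = 339.5442 m^3/s


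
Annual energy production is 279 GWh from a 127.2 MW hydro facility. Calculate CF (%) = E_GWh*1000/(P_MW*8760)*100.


CF = 279 * 1000 / (127.2 * 8760) * 100 = 25.0388 %


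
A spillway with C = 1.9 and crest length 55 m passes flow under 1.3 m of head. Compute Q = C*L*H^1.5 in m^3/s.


Q = 1.9 * 55 * 1.3^1.5 = 154.8928 m^3/s


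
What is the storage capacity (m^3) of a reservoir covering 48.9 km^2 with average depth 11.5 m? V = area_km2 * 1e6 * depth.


V = 48.9 * 1e6 * 11.5 = 5.6235e+08 m^3


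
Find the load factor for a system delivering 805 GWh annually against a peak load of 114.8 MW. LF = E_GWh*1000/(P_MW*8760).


LF = 805 * 1000 / (114.8 * 8760) = 0.8005


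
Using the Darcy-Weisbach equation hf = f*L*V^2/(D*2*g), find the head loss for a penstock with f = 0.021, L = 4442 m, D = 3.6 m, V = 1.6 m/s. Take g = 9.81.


hf = 0.021 * 4442 * 1.6^2 / (3.6 * 2 * 9.81) = 3.3809 m


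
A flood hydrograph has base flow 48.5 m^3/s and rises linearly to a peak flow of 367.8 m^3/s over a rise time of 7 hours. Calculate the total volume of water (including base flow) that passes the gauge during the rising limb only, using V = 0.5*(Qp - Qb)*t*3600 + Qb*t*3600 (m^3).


V = 0.5*(367.8 - 48.5)*7*3600 + 48.5*7*3600 = 5.2454e+06 m^3


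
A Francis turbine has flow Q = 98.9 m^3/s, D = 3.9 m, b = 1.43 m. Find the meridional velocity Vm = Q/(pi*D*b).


Vm = 98.9 / (pi * 3.9 * 1.43) = 5.6448 m/s


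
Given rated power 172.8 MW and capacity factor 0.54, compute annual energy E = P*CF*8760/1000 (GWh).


E = 172.8 * 0.54 * 8760 / 1000 = 817.4131 GWh


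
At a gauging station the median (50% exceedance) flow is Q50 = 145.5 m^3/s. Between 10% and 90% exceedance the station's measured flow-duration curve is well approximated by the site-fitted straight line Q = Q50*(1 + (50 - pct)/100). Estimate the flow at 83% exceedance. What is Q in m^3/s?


Q = 145.5 * (1 + (50 - 83)/100) = 97.4850 m^3/s


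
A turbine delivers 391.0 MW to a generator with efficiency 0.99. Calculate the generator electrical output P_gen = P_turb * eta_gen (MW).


P_gen = 391.0 * 0.99 = 387.0900 MW


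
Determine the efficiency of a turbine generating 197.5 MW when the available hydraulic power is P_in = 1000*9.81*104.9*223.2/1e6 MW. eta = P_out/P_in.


P_in = 1000 * 9.81 * 104.9 * 223.2 / 1e6 = 229.6882 MW
eta = 197.5 / 229.6882 = 0.8599


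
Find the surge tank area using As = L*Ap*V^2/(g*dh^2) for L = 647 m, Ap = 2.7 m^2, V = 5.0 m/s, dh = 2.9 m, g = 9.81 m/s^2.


As = 647 * 2.7 * 5.0^2 / (9.81 * 2.9^2) = 529.3502 m^2


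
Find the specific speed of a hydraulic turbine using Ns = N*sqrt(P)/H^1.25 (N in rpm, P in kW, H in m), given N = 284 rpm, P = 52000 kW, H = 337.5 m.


Ns = 284 * 52000^0.5 / 337.5^1.25 = 44.7690


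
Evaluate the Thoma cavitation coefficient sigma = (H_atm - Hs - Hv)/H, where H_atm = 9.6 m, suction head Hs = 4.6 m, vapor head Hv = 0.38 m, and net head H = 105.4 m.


sigma = (9.6 - 4.6 - 0.38) / 105.4 = 0.0438


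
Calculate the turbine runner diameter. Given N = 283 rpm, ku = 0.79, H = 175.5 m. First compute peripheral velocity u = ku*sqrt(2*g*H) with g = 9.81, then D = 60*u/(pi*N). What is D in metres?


u = 0.79 * sqrt(2*9.81*175.5) = 46.3570 m/s
D = 60 * 46.3570 / (pi * 283) = 3.1285 m


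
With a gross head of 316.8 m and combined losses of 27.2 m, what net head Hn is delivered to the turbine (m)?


Hn = 316.8 - 27.2 = 289.6000 m


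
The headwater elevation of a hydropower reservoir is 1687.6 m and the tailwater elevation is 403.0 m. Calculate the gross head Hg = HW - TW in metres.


Hg = 1687.6 - 403.0 = 1284.6000 m


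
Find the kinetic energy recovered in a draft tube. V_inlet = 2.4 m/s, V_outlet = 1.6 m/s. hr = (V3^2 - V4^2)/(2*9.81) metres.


hr = (2.4^2 - 1.6^2) / (2*9.81) = 0.1631 m


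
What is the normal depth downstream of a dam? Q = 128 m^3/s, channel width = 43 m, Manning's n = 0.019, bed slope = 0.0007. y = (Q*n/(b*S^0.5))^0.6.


y = (128 * 0.019 / (43 * 0.0007^0.5))^0.6 = 1.5775 m


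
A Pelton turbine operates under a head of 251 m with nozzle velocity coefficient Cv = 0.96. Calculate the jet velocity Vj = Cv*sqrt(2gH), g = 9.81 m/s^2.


Vj = 0.96 * sqrt(2*9.81*251) = 67.3686 m/s


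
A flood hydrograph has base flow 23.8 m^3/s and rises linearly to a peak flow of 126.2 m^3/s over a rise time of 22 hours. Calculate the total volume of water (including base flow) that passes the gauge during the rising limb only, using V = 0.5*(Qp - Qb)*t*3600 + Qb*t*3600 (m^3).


V = 0.5*(126.2 - 23.8)*22*3600 + 23.8*22*3600 = 5.9400e+06 m^3


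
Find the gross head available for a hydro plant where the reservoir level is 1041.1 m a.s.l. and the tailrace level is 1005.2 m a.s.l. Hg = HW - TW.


Hg = 1041.1 - 1005.2 = 35.9000 m


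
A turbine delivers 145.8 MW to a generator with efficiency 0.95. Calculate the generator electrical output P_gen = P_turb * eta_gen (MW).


P_gen = 145.8 * 0.95 = 138.5100 MW


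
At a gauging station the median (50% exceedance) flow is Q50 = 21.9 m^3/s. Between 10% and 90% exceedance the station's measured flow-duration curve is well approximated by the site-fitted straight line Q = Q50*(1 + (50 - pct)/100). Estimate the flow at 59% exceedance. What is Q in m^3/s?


Q = 21.9 * (1 + (50 - 59)/100) = 19.9290 m^3/s


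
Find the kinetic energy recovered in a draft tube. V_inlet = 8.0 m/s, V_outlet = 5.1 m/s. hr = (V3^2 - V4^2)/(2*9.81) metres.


hr = (8.0^2 - 5.1^2) / (2*9.81) = 1.9363 m


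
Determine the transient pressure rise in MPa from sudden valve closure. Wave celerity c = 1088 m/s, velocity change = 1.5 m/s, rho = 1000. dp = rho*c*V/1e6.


dp = 1000 * 1088 * 1.5 / 1e6 = 1.6320 MPa


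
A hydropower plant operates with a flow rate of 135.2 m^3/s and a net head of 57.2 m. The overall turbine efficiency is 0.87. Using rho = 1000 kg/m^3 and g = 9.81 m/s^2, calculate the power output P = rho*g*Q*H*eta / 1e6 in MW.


P = 1000 * 9.81 * 135.2 * 57.2 * 0.87 / 1e6 = 66.0026 MW


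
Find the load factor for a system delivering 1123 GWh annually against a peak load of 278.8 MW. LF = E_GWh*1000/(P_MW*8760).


LF = 1123 * 1000 / (278.8 * 8760) = 0.4598


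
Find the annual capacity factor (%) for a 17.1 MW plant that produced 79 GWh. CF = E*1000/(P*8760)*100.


CF = 79 * 1000 / (17.1 * 8760) * 100 = 52.7384 %


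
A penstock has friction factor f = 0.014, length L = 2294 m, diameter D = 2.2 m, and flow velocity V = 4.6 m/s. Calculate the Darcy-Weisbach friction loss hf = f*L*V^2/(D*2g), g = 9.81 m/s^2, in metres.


hf = 0.014 * 2294 * 4.6^2 / (2.2 * 2 * 9.81) = 15.7440 m


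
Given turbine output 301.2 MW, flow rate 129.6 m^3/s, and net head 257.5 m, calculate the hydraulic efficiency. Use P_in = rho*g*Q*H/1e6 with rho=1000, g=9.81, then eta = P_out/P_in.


P_in = 1000 * 9.81 * 129.6 * 257.5 / 1e6 = 327.3793 MW
eta = 301.2 / 327.3793 = 0.9200


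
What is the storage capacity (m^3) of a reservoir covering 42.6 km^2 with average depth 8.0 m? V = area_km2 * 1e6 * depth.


V = 42.6 * 1e6 * 8.0 = 3.4080e+08 m^3


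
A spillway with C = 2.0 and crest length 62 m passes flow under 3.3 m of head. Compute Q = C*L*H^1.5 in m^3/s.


Q = 2.0 * 62 * 3.3^1.5 = 743.3487 m^3/s


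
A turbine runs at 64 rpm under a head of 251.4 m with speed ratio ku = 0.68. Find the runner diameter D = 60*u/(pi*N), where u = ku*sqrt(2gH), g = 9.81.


u = 0.68 * sqrt(2*9.81*251.4) = 47.7574 m/s
D = 60 * 47.7574 / (pi * 64) = 14.2516 m


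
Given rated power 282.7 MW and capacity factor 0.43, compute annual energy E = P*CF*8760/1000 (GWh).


E = 282.7 * 0.43 * 8760 / 1000 = 1064.8744 GWh


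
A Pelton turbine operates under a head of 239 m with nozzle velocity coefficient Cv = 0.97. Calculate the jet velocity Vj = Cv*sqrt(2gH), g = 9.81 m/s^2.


Vj = 0.97 * sqrt(2*9.81*239) = 66.4233 m/s


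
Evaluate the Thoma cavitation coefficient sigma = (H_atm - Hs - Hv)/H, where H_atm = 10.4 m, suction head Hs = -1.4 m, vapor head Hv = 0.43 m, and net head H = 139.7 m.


sigma = (10.4 - (-1.4) - 0.43) / 139.7 = 0.0814


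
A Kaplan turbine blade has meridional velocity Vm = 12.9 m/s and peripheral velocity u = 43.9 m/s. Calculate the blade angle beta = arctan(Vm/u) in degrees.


beta = arctan(12.9 / 43.9) = 16.3754 degrees


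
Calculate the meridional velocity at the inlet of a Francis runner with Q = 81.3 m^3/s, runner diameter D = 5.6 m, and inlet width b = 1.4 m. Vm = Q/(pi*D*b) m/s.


Vm = 81.3 / (pi * 5.6 * 1.4) = 3.3008 m/s


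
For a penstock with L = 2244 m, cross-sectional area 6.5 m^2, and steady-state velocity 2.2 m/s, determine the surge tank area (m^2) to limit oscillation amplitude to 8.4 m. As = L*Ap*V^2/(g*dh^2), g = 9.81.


As = 2244 * 6.5 * 2.2^2 / (9.81 * 8.4^2) = 101.9892 m^2


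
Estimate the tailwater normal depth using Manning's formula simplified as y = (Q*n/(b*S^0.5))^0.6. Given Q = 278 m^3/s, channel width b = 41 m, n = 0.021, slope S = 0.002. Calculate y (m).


y = (278 * 0.021 / (41 * 0.002^0.5))^0.6 = 2.0035 m


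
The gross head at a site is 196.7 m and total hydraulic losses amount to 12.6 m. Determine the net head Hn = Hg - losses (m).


Hn = 196.7 - 12.6 = 184.1000 m


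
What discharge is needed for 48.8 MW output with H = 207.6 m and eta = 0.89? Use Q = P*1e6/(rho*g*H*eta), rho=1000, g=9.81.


Q = 48.8 * 1e6 / (1000 * 9.81 * 207.6 * 0.89) = 26.9236 m^3/s


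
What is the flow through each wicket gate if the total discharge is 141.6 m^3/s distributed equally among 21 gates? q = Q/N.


q = 141.6 / 21 = 6.7429 m^3/s


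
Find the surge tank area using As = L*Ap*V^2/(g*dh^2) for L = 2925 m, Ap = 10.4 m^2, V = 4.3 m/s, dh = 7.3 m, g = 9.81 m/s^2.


As = 2925 * 10.4 * 4.3^2 / (9.81 * 7.3^2) = 1075.9235 m^2


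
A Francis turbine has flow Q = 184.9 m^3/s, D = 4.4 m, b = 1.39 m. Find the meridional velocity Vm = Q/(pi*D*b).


Vm = 184.9 / (pi * 4.4 * 1.39) = 9.6232 m/s


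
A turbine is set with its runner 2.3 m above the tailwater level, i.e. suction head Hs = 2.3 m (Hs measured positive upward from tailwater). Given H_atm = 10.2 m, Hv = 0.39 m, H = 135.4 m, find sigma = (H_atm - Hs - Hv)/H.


sigma = (10.2 - 2.3 - 0.39) / 135.4 = 0.0555


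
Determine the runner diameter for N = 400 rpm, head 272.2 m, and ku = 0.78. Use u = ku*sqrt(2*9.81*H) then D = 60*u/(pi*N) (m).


u = 0.78 * sqrt(2*9.81*272.2) = 57.0017 m/s
D = 60 * 57.0017 / (pi * 400) = 2.7216 m


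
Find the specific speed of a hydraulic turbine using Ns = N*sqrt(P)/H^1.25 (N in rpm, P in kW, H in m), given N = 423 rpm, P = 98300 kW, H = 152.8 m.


Ns = 423 * 98300^0.5 / 152.8^1.25 = 246.8669


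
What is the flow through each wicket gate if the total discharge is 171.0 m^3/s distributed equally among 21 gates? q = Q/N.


q = 171.0 / 21 = 8.1429 m^3/s


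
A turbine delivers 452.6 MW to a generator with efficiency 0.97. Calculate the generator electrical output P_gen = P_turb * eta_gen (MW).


P_gen = 452.6 * 0.97 = 439.0220 MW


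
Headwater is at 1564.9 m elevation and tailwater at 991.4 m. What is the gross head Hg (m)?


Hg = 1564.9 - 991.4 = 573.5000 m


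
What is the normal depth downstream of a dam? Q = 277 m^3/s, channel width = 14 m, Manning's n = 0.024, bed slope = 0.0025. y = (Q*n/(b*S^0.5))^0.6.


y = (277 * 0.024 / (14 * 0.0025^0.5))^0.6 = 3.8597 m


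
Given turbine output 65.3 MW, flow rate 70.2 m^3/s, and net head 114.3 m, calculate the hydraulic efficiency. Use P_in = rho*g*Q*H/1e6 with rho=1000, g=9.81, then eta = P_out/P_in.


P_in = 1000 * 9.81 * 70.2 * 114.3 / 1e6 = 78.7141 MW
eta = 65.3 / 78.7141 = 0.8296


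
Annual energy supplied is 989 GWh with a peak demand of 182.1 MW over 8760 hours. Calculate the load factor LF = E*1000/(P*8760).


LF = 989 * 1000 / (182.1 * 8760) = 0.6200


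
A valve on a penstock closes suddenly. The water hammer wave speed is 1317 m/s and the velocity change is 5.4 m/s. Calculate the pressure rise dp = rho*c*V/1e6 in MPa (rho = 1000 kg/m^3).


dp = 1000 * 1317 * 5.4 / 1e6 = 7.1118 MPa


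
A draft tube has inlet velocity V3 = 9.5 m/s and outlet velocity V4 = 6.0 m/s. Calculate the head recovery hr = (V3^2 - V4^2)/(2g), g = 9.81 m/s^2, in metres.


hr = (9.5^2 - 6.0^2) / (2*9.81) = 2.7650 m


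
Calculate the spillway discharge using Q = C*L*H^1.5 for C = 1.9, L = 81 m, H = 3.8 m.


Q = 1.9 * 81 * 3.8^1.5 = 1140.0241 m^3/s


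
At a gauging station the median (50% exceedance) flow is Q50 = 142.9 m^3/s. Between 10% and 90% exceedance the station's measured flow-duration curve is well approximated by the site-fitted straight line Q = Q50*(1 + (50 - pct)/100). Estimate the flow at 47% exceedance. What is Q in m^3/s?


Q = 142.9 * (1 + (50 - 47)/100) = 147.1870 m^3/s


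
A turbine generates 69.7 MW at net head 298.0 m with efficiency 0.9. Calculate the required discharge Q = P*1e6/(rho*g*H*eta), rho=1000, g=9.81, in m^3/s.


Q = 69.7 * 1e6 / (1000 * 9.81 * 298.0 * 0.9) = 26.4914 m^3/s


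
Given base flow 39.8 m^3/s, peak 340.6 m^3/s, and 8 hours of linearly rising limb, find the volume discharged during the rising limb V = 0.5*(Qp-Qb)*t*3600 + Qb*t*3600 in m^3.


V = 0.5*(340.6 - 39.8)*8*3600 + 39.8*8*3600 = 5.4778e+06 m^3


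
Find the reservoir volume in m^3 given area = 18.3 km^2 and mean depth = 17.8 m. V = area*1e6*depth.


V = 18.3 * 1e6 * 17.8 = 3.2574e+08 m^3


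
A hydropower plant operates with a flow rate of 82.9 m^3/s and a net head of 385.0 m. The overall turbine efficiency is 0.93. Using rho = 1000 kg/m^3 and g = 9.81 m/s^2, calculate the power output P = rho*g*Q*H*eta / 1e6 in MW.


P = 1000 * 9.81 * 82.9 * 385.0 * 0.93 / 1e6 = 291.1838 MW


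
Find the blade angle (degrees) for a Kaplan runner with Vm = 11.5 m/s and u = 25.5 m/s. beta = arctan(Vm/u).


beta = arctan(11.5 / 25.5) = 24.2744 degrees


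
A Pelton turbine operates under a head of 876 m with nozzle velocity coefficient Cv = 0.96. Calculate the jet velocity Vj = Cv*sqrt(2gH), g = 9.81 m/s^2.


Vj = 0.96 * sqrt(2*9.81*876) = 125.8557 m/s


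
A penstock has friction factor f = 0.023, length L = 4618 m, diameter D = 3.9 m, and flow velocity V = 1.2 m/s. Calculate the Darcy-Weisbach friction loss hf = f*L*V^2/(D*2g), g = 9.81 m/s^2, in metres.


hf = 0.023 * 4618 * 1.2^2 / (3.9 * 2 * 9.81) = 1.9989 m


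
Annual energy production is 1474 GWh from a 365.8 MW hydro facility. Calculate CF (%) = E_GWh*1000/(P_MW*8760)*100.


CF = 1474 * 1000 / (365.8 * 8760) * 100 = 45.9991 %


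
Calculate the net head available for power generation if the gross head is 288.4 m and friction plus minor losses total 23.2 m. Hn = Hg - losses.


Hn = 288.4 - 23.2 = 265.2000 m


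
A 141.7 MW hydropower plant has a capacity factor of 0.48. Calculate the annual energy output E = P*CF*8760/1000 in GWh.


E = 141.7 * 0.48 * 8760 / 1000 = 595.8202 GWh


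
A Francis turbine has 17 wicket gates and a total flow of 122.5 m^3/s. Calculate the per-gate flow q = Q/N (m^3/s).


q = 122.5 / 17 = 7.2059 m^3/s


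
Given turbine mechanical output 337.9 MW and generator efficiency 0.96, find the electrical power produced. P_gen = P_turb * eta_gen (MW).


P_gen = 337.9 * 0.96 = 324.3840 MW


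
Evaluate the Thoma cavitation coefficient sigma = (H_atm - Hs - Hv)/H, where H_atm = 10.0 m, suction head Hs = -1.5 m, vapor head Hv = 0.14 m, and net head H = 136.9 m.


sigma = (10.0 - (-1.5) - 0.14) / 136.9 = 0.0830


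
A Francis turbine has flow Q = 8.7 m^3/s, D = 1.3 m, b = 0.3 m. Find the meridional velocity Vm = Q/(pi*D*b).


Vm = 8.7 / (pi * 1.3 * 0.3) = 7.1008 m/s


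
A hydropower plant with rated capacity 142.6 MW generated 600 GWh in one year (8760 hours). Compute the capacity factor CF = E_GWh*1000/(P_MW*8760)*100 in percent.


CF = 600 * 1000 / (142.6 * 8760) * 100 = 48.0317 %


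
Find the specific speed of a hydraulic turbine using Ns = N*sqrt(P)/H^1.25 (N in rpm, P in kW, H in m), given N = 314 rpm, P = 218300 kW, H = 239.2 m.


Ns = 314 * 218300^0.5 / 239.2^1.25 = 155.9571


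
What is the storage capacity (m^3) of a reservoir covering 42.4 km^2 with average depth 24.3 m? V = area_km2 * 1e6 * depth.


V = 42.4 * 1e6 * 24.3 = 1.0303e+09 m^3


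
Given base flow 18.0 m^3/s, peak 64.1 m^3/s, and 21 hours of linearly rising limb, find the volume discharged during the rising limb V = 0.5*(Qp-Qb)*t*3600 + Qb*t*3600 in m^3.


V = 0.5*(64.1 - 18.0)*21*3600 + 18.0*21*3600 = 3.1034e+06 m^3


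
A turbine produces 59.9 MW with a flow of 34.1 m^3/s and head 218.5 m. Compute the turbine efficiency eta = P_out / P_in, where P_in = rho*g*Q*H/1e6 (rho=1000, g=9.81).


P_in = 1000 * 9.81 * 34.1 * 218.5 / 1e6 = 73.0928 MW
eta = 59.9 / 73.0928 = 0.8195


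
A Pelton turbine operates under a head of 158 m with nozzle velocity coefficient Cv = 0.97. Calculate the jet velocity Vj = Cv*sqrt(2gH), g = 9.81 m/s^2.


Vj = 0.97 * sqrt(2*9.81*158) = 54.0070 m/s


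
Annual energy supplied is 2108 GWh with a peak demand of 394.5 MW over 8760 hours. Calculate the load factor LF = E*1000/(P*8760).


LF = 2108 * 1000 / (394.5 * 8760) = 0.6100


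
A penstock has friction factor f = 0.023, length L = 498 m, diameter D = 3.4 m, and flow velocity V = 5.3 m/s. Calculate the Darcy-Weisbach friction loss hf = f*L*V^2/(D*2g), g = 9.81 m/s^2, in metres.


hf = 0.023 * 498 * 5.3^2 / (3.4 * 2 * 9.81) = 4.8232 m


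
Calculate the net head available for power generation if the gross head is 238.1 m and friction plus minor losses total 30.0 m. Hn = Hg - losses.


Hn = 238.1 - 30.0 = 208.1000 m


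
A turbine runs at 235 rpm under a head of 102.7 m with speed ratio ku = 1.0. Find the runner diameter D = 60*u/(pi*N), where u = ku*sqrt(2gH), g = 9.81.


u = 1.0 * sqrt(2*9.81*102.7) = 44.8885 m/s
D = 60 * 44.8885 / (pi * 235) = 3.6481 m


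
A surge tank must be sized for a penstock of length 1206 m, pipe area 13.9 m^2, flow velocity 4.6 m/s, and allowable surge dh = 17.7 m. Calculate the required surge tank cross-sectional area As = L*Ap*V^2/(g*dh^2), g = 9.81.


As = 1206 * 13.9 * 4.6^2 / (9.81 * 17.7^2) = 115.4150 m^2


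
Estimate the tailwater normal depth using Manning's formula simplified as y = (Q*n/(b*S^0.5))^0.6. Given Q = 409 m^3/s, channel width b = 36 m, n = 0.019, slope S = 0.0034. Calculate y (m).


y = (409 * 0.019 / (36 * 0.0034^0.5))^0.6 = 2.1931 m


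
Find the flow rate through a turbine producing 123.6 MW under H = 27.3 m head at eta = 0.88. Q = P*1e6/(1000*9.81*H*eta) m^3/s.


Q = 123.6 * 1e6 / (1000 * 9.81 * 27.3 * 0.88) = 524.4501 m^3/s


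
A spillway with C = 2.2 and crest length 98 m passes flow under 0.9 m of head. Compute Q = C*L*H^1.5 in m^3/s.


Q = 2.2 * 98 * 0.9^1.5 = 184.0825 m^3/s


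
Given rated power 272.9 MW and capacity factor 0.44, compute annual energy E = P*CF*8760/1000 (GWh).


E = 272.9 * 0.44 * 8760 / 1000 = 1051.8658 GWh


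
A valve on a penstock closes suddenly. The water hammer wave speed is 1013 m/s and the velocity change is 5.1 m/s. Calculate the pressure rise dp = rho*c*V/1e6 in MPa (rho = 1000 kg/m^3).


dp = 1000 * 1013 * 5.1 / 1e6 = 5.1663 MPa


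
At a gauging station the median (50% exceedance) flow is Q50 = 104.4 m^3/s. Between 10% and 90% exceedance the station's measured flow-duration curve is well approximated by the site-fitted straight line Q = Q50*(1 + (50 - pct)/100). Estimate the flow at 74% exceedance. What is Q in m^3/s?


Q = 104.4 * (1 + (50 - 74)/100) = 79.3440 m^3/s


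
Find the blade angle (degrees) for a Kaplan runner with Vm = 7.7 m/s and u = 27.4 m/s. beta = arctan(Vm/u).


beta = arctan(7.7 / 27.4) = 15.6965 degrees


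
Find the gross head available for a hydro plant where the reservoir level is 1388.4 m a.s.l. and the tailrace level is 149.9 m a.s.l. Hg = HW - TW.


Hg = 1388.4 - 149.9 = 1238.5000 m


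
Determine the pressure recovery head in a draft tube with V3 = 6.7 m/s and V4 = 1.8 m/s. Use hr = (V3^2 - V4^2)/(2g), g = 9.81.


hr = (6.7^2 - 1.8^2) / (2*9.81) = 2.1228 m


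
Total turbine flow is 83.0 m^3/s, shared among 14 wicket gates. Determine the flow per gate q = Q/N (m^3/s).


q = 83.0 / 14 = 5.9286 m^3/s


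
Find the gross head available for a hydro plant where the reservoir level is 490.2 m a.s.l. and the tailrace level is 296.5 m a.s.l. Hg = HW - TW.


Hg = 490.2 - 296.5 = 193.7000 m


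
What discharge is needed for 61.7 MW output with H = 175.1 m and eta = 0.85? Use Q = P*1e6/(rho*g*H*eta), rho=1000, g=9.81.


Q = 61.7 * 1e6 / (1000 * 9.81 * 175.1 * 0.85) = 42.2582 m^3/s


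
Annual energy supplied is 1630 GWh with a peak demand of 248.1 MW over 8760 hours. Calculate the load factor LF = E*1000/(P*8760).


LF = 1630 * 1000 / (248.1 * 8760) = 0.7500


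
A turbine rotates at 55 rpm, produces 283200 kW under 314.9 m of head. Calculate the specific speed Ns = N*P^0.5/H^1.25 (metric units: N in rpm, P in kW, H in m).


Ns = 55 * 283200^0.5 / 314.9^1.25 = 22.0645
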